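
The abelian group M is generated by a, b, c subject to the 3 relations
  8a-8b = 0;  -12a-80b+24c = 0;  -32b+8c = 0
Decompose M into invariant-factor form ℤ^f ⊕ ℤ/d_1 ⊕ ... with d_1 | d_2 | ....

Answer: M ≅ ℤ/4 ⊕ ℤ/8 ⊕ ℤ/8

Derivation:
rank_ℚ(R)=3; free=3−3=0
SNF(R) diag = [4, 8, 8] → torsion [4, 8, 8]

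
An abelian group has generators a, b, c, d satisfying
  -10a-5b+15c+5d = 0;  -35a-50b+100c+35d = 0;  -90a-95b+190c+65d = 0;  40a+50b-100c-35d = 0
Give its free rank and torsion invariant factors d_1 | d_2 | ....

Answer: M ≅ ℤ/5 ⊕ ℤ/5 ⊕ ℤ/5 ⊕ ℤ/15

Derivation:
rank_ℚ(R)=4; free=4−4=0
SNF(R) diag = [5, 5, 5, 15] → torsion [5, 5, 5, 15]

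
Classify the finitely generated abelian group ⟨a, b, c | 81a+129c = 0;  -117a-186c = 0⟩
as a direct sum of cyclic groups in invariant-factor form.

Answer: M ≅ ℤ^1 ⊕ ℤ/3 ⊕ ℤ/9

Derivation:
rank_ℚ(R)=2; free=3−2=1
SNF(R) diag = [3, 9] → torsion [3, 9]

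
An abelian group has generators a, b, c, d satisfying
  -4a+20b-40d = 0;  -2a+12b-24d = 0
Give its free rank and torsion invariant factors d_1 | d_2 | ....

rank_ℚ(R)=2; free=4−2=2
SNF(R) diag = [2, 4] → torsion [2, 4]

Answer: M ≅ ℤ^2 ⊕ ℤ/2 ⊕ ℤ/4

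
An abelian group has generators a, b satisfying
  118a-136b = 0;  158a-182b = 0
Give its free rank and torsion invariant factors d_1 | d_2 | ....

rank_ℚ(R)=2; free=2−2=0
SNF(R) diag = [2, 6] → torsion [2, 6]

Answer: M ≅ ℤ/2 ⊕ ℤ/6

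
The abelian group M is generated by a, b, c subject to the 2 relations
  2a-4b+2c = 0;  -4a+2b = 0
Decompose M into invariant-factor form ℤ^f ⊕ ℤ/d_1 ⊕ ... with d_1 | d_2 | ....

Answer: M ≅ ℤ^1 ⊕ ℤ/2 ⊕ ℤ/2

Derivation:
rank_ℚ(R)=2; free=3−2=1
SNF(R) diag = [2, 2] → torsion [2, 2]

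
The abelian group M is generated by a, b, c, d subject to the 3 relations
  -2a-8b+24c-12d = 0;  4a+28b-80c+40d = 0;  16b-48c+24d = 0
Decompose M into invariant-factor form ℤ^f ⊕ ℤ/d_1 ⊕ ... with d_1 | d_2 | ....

Answer: M ≅ ℤ^1 ⊕ ℤ/2 ⊕ ℤ/4 ⊕ ℤ/8

Derivation:
rank_ℚ(R)=3; free=4−3=1
SNF(R) diag = [2, 4, 8] → torsion [2, 4, 8]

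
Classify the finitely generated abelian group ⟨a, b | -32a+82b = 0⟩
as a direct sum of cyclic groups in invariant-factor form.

rank_ℚ(R)=1; free=2−1=1
SNF(R) diag = [2] → torsion [2]

Answer: M ≅ ℤ^1 ⊕ ℤ/2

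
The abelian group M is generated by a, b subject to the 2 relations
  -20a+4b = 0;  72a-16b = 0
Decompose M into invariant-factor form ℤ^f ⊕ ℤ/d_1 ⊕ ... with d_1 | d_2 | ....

Answer: M ≅ ℤ/4 ⊕ ℤ/8

Derivation:
rank_ℚ(R)=2; free=2−2=0
SNF(R) diag = [4, 8] → torsion [4, 8]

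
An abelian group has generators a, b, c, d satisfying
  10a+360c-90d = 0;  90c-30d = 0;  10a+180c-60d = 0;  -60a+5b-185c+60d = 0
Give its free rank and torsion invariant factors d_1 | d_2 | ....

Answer: M ≅ ℤ/5 ⊕ ℤ/10 ⊕ ℤ/30 ⊕ ℤ/90

Derivation:
rank_ℚ(R)=4; free=4−4=0
SNF(R) diag = [5, 10, 30, 90] → torsion [5, 10, 30, 90]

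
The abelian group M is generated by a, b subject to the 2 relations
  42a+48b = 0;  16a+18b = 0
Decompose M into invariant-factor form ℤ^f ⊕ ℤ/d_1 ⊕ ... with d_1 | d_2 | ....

rank_ℚ(R)=2; free=2−2=0
SNF(R) diag = [2, 6] → torsion [2, 6]

Answer: M ≅ ℤ/2 ⊕ ℤ/6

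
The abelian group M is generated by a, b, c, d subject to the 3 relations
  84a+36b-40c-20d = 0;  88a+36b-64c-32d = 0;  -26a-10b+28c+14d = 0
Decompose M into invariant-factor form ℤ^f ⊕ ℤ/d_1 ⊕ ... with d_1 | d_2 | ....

rank_ℚ(R)=3; free=4−3=1
SNF(R) diag = [2, 4, 8] → torsion [2, 4, 8]

Answer: M ≅ ℤ^1 ⊕ ℤ/2 ⊕ ℤ/4 ⊕ ℤ/8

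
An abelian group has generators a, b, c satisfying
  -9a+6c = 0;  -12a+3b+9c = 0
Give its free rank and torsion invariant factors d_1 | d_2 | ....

Answer: M ≅ ℤ^1 ⊕ ℤ/3 ⊕ ℤ/3

Derivation:
rank_ℚ(R)=2; free=3−2=1
SNF(R) diag = [3, 3] → torsion [3, 3]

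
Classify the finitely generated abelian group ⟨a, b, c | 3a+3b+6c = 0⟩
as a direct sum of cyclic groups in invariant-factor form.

rank_ℚ(R)=1; free=3−1=2
SNF(R) diag = [3] → torsion [3]

Answer: M ≅ ℤ^2 ⊕ ℤ/3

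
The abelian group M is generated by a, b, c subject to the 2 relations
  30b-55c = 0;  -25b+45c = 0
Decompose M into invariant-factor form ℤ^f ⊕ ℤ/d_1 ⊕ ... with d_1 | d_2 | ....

Answer: M ≅ ℤ^1 ⊕ ℤ/5 ⊕ ℤ/5

Derivation:
rank_ℚ(R)=2; free=3−2=1
SNF(R) diag = [5, 5] → torsion [5, 5]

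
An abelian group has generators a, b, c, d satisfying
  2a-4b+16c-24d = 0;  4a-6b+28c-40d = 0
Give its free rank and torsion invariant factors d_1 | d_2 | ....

rank_ℚ(R)=2; free=4−2=2
SNF(R) diag = [2, 2] → torsion [2, 2]

Answer: M ≅ ℤ^2 ⊕ ℤ/2 ⊕ ℤ/2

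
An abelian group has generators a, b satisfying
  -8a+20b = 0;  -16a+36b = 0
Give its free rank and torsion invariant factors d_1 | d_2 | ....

Answer: M ≅ ℤ/4 ⊕ ℤ/8

Derivation:
rank_ℚ(R)=2; free=2−2=0
SNF(R) diag = [4, 8] → torsion [4, 8]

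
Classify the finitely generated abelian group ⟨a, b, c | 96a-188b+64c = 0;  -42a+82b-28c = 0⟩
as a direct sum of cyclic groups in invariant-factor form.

rank_ℚ(R)=2; free=3−2=1
SNF(R) diag = [2, 4] → torsion [2, 4]

Answer: M ≅ ℤ^1 ⊕ ℤ/2 ⊕ ℤ/4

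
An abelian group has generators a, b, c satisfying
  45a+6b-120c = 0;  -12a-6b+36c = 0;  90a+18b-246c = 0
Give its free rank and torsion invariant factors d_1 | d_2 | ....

rank_ℚ(R)=3; free=3−3=0
SNF(R) diag = [3, 6, 6] → torsion [3, 6, 6]

Answer: M ≅ ℤ/3 ⊕ ℤ/6 ⊕ ℤ/6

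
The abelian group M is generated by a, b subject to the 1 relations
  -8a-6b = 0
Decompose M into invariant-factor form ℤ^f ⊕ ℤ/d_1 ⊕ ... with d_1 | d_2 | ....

Answer: M ≅ ℤ^1 ⊕ ℤ/2

Derivation:
rank_ℚ(R)=1; free=2−1=1
SNF(R) diag = [2] → torsion [2]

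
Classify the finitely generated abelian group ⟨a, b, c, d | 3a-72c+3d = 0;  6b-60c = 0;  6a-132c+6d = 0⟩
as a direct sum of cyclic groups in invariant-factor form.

Answer: M ≅ ℤ^1 ⊕ ℤ/3 ⊕ ℤ/6 ⊕ ℤ/12

Derivation:
rank_ℚ(R)=3; free=4−3=1
SNF(R) diag = [3, 6, 12] → torsion [3, 6, 12]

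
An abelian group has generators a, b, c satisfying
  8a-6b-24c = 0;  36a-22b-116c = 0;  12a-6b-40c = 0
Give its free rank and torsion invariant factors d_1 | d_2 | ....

Answer: M ≅ ℤ/2 ⊕ ℤ/4 ⊕ ℤ/4

Derivation:
rank_ℚ(R)=3; free=3−3=0
SNF(R) diag = [2, 4, 4] → torsion [2, 4, 4]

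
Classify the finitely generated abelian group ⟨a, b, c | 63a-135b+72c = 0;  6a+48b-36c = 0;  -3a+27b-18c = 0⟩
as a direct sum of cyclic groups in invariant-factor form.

Answer: M ≅ ℤ/3 ⊕ ℤ/6 ⊕ ℤ/18

Derivation:
rank_ℚ(R)=3; free=3−3=0
SNF(R) diag = [3, 6, 18] → torsion [3, 6, 18]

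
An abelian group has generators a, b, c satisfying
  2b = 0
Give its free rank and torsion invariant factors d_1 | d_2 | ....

rank_ℚ(R)=1; free=3−1=2
SNF(R) diag = [2] → torsion [2]

Answer: M ≅ ℤ^2 ⊕ ℤ/2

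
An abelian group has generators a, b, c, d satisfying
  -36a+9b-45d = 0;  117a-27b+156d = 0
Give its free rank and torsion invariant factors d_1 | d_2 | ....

rank_ℚ(R)=2; free=4−2=2
SNF(R) diag = [3, 9] → torsion [3, 9]

Answer: M ≅ ℤ^2 ⊕ ℤ/3 ⊕ ℤ/9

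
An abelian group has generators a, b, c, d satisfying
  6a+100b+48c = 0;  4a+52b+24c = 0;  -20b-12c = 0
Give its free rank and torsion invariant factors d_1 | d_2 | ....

rank_ℚ(R)=3; free=4−3=1
SNF(R) diag = [2, 4, 12] → torsion [2, 4, 12]

Answer: M ≅ ℤ^1 ⊕ ℤ/2 ⊕ ℤ/4 ⊕ ℤ/12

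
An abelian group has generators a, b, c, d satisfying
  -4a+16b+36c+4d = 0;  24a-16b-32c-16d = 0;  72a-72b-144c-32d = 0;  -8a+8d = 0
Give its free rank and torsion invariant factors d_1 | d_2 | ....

Answer: M ≅ ℤ/4 ⊕ ℤ/8 ⊕ ℤ/8 ⊕ ℤ/8

Derivation:
rank_ℚ(R)=4; free=4−4=0
SNF(R) diag = [4, 8, 8, 8] → torsion [4, 8, 8, 8]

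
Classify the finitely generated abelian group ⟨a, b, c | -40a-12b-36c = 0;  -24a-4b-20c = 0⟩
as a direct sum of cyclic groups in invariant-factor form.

Answer: M ≅ ℤ^1 ⊕ ℤ/4 ⊕ ℤ/8

Derivation:
rank_ℚ(R)=2; free=3−2=1
SNF(R) diag = [4, 8] → torsion [4, 8]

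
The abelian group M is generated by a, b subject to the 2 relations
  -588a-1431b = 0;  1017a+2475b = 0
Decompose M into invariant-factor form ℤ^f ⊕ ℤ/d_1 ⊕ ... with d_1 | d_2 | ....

Answer: M ≅ ℤ/3 ⊕ ℤ/9

Derivation:
rank_ℚ(R)=2; free=2−2=0
SNF(R) diag = [3, 9] → torsion [3, 9]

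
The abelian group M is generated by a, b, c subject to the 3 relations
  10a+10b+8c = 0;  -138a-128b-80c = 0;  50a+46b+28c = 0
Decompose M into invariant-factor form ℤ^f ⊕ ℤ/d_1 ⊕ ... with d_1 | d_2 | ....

Answer: M ≅ ℤ/2 ⊕ ℤ/2 ⊕ ℤ/4

Derivation:
rank_ℚ(R)=3; free=3−3=0
SNF(R) diag = [2, 2, 4] → torsion [2, 2, 4]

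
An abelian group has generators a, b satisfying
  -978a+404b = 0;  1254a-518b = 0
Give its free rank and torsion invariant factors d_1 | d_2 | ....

rank_ℚ(R)=2; free=2−2=0
SNF(R) diag = [2, 6] → torsion [2, 6]

Answer: M ≅ ℤ/2 ⊕ ℤ/6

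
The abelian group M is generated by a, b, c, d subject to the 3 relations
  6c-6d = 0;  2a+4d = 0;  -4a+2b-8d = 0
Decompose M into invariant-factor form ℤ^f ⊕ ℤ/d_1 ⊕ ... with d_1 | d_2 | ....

rank_ℚ(R)=3; free=4−3=1
SNF(R) diag = [2, 2, 6] → torsion [2, 2, 6]

Answer: M ≅ ℤ^1 ⊕ ℤ/2 ⊕ ℤ/2 ⊕ ℤ/6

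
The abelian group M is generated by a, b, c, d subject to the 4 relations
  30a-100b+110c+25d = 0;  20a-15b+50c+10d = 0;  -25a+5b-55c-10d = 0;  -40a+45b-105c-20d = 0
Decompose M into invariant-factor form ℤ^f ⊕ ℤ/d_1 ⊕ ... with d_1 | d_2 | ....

Answer: M ≅ ℤ/5 ⊕ ℤ/5 ⊕ ℤ/5 ⊕ ℤ/15

Derivation:
rank_ℚ(R)=4; free=4−4=0
SNF(R) diag = [5, 5, 5, 15] → torsion [5, 5, 5, 15]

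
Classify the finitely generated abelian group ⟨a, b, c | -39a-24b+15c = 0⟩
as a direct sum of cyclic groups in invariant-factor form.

rank_ℚ(R)=1; free=3−1=2
SNF(R) diag = [3] → torsion [3]

Answer: M ≅ ℤ^2 ⊕ ℤ/3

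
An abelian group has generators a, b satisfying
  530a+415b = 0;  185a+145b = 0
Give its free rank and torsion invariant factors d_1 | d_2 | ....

rank_ℚ(R)=2; free=2−2=0
SNF(R) diag = [5, 15] → torsion [5, 15]

Answer: M ≅ ℤ/5 ⊕ ℤ/15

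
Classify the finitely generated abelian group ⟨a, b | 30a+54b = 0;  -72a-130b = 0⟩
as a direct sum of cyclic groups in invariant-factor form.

rank_ℚ(R)=2; free=2−2=0
SNF(R) diag = [2, 6] → torsion [2, 6]

Answer: M ≅ ℤ/2 ⊕ ℤ/6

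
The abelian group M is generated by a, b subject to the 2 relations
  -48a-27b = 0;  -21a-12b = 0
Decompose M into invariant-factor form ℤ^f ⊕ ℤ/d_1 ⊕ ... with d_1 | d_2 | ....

Answer: M ≅ ℤ/3 ⊕ ℤ/3

Derivation:
rank_ℚ(R)=2; free=2−2=0
SNF(R) diag = [3, 3] → torsion [3, 3]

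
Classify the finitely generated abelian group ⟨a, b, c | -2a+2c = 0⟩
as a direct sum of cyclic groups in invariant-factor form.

rank_ℚ(R)=1; free=3−1=2
SNF(R) diag = [2] → torsion [2]

Answer: M ≅ ℤ^2 ⊕ ℤ/2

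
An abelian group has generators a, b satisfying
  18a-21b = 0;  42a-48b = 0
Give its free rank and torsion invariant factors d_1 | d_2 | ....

rank_ℚ(R)=2; free=2−2=0
SNF(R) diag = [3, 6] → torsion [3, 6]

Answer: M ≅ ℤ/3 ⊕ ℤ/6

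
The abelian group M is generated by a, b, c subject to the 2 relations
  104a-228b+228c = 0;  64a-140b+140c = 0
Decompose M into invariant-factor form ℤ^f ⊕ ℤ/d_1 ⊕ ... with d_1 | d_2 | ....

rank_ℚ(R)=2; free=3−2=1
SNF(R) diag = [4, 8] → torsion [4, 8]

Answer: M ≅ ℤ^1 ⊕ ℤ/4 ⊕ ℤ/8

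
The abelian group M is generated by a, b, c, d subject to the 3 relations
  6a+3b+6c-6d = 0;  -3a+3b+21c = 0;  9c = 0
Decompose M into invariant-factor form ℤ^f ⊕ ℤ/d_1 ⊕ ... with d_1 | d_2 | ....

rank_ℚ(R)=3; free=4−3=1
SNF(R) diag = [3, 3, 9] → torsion [3, 3, 9]

Answer: M ≅ ℤ^1 ⊕ ℤ/3 ⊕ ℤ/3 ⊕ ℤ/9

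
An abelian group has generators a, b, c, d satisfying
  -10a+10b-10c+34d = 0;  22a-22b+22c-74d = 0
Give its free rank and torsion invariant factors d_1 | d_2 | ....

rank_ℚ(R)=2; free=4−2=2
SNF(R) diag = [2, 4] → torsion [2, 4]

Answer: M ≅ ℤ^2 ⊕ ℤ/2 ⊕ ℤ/4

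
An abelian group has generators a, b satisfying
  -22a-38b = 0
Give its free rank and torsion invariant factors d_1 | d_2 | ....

Answer: M ≅ ℤ^1 ⊕ ℤ/2

Derivation:
rank_ℚ(R)=1; free=2−1=1
SNF(R) diag = [2] → torsion [2]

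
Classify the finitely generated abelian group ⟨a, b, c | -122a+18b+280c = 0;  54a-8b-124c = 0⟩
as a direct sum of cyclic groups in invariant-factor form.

rank_ℚ(R)=2; free=3−2=1
SNF(R) diag = [2, 2] → torsion [2, 2]

Answer: M ≅ ℤ^1 ⊕ ℤ/2 ⊕ ℤ/2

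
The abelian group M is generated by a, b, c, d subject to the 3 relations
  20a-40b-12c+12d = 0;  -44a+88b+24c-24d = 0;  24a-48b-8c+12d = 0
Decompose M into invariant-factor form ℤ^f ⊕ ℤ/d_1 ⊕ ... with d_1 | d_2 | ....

Answer: M ≅ ℤ^1 ⊕ ℤ/4 ⊕ ℤ/4 ⊕ ℤ/12

Derivation:
rank_ℚ(R)=3; free=4−3=1
SNF(R) diag = [4, 4, 12] → torsion [4, 4, 12]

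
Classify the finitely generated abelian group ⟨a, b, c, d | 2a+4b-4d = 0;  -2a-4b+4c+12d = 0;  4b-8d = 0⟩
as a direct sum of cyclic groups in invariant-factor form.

rank_ℚ(R)=3; free=4−3=1
SNF(R) diag = [2, 4, 4] → torsion [2, 4, 4]

Answer: M ≅ ℤ^1 ⊕ ℤ/2 ⊕ ℤ/4 ⊕ ℤ/4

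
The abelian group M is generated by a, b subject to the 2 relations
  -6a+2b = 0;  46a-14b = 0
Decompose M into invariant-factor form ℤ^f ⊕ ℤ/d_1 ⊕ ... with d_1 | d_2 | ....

Answer: M ≅ ℤ/2 ⊕ ℤ/4

Derivation:
rank_ℚ(R)=2; free=2−2=0
SNF(R) diag = [2, 4] → torsion [2, 4]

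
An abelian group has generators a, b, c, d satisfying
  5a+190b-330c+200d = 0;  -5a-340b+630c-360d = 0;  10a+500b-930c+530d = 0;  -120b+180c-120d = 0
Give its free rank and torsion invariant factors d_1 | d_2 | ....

rank_ℚ(R)=4; free=4−4=0
SNF(R) diag = [5, 10, 30, 60] → torsion [5, 10, 30, 60]

Answer: M ≅ ℤ/5 ⊕ ℤ/10 ⊕ ℤ/30 ⊕ ℤ/60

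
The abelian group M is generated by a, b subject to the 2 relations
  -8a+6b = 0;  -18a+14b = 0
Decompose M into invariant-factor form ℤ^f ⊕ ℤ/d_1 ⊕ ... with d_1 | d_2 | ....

rank_ℚ(R)=2; free=2−2=0
SNF(R) diag = [2, 2] → torsion [2, 2]

Answer: M ≅ ℤ/2 ⊕ ℤ/2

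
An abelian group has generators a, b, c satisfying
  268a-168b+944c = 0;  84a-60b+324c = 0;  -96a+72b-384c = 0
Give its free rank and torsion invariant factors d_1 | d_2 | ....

rank_ℚ(R)=3; free=3−3=0
SNF(R) diag = [4, 12, 24] → torsion [4, 12, 24]

Answer: M ≅ ℤ/4 ⊕ ℤ/12 ⊕ ℤ/24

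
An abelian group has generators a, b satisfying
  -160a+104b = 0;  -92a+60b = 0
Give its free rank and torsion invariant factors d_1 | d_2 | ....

Answer: M ≅ ℤ/4 ⊕ ℤ/8

Derivation:
rank_ℚ(R)=2; free=2−2=0
SNF(R) diag = [4, 8] → torsion [4, 8]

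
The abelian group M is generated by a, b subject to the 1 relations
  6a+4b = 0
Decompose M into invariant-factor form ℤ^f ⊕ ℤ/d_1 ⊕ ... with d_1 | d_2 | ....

Answer: M ≅ ℤ^1 ⊕ ℤ/2

Derivation:
rank_ℚ(R)=1; free=2−1=1
SNF(R) diag = [2] → torsion [2]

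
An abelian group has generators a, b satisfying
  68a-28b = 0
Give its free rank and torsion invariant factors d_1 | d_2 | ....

Answer: M ≅ ℤ^1 ⊕ ℤ/4

Derivation:
rank_ℚ(R)=1; free=2−1=1
SNF(R) diag = [4] → torsion [4]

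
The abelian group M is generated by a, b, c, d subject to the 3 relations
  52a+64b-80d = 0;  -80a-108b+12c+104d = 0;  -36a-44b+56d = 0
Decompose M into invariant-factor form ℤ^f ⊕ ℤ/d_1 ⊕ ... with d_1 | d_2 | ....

rank_ℚ(R)=3; free=4−3=1
SNF(R) diag = [4, 4, 12] → torsion [4, 4, 12]

Answer: M ≅ ℤ^1 ⊕ ℤ/4 ⊕ ℤ/4 ⊕ ℤ/12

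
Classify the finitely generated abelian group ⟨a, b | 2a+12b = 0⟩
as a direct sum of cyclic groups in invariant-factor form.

Answer: M ≅ ℤ^1 ⊕ ℤ/2

Derivation:
rank_ℚ(R)=1; free=2−1=1
SNF(R) diag = [2] → torsion [2]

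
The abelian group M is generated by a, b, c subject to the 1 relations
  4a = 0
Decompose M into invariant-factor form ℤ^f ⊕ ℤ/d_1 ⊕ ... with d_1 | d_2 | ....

rank_ℚ(R)=1; free=3−1=2
SNF(R) diag = [4] → torsion [4]

Answer: M ≅ ℤ^2 ⊕ ℤ/4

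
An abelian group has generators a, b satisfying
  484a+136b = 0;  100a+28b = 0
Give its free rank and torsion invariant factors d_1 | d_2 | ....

rank_ℚ(R)=2; free=2−2=0
SNF(R) diag = [4, 12] → torsion [4, 12]

Answer: M ≅ ℤ/4 ⊕ ℤ/12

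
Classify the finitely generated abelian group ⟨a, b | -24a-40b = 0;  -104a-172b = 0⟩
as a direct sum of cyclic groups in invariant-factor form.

rank_ℚ(R)=2; free=2−2=0
SNF(R) diag = [4, 8] → torsion [4, 8]

Answer: M ≅ ℤ/4 ⊕ ℤ/8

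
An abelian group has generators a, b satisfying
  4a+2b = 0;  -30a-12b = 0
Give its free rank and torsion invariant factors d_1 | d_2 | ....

rank_ℚ(R)=2; free=2−2=0
SNF(R) diag = [2, 6] → torsion [2, 6]

Answer: M ≅ ℤ/2 ⊕ ℤ/6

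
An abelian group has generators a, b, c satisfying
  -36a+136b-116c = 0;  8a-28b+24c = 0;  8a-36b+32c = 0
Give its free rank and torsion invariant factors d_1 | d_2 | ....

rank_ℚ(R)=3; free=3−3=0
SNF(R) diag = [4, 4, 8] → torsion [4, 4, 8]

Answer: M ≅ ℤ/4 ⊕ ℤ/4 ⊕ ℤ/8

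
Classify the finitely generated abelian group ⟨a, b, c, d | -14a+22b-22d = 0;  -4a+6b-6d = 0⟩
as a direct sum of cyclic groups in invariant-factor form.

rank_ℚ(R)=2; free=4−2=2
SNF(R) diag = [2, 2] → torsion [2, 2]

Answer: M ≅ ℤ^2 ⊕ ℤ/2 ⊕ ℤ/2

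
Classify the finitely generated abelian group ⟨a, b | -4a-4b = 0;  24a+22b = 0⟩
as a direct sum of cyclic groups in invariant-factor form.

Answer: M ≅ ℤ/2 ⊕ ℤ/4

Derivation:
rank_ℚ(R)=2; free=2−2=0
SNF(R) diag = [2, 4] → torsion [2, 4]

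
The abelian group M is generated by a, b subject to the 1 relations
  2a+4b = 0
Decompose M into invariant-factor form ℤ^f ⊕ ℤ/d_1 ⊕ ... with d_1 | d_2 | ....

Answer: M ≅ ℤ^1 ⊕ ℤ/2

Derivation:
rank_ℚ(R)=1; free=2−1=1
SNF(R) diag = [2] → torsion [2]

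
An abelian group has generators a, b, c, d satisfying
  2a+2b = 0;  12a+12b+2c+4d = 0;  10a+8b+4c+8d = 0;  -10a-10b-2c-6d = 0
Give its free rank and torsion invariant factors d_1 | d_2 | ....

rank_ℚ(R)=4; free=4−4=0
SNF(R) diag = [2, 2, 2, 2] → torsion [2, 2, 2, 2]

Answer: M ≅ ℤ/2 ⊕ ℤ/2 ⊕ ℤ/2 ⊕ ℤ/2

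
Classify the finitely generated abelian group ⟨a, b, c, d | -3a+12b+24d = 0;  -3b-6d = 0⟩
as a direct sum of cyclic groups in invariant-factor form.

Answer: M ≅ ℤ^2 ⊕ ℤ/3 ⊕ ℤ/3

Derivation:
rank_ℚ(R)=2; free=4−2=2
SNF(R) diag = [3, 3] → torsion [3, 3]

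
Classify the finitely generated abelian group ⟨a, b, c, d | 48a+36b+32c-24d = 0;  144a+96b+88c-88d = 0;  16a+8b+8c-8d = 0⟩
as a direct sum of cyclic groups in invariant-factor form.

Answer: M ≅ ℤ^1 ⊕ ℤ/4 ⊕ ℤ/8 ⊕ ℤ/16

Derivation:
rank_ℚ(R)=3; free=4−3=1
SNF(R) diag = [4, 8, 16] → torsion [4, 8, 16]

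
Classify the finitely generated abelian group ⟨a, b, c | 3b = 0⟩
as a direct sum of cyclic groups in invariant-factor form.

rank_ℚ(R)=1; free=3−1=2
SNF(R) diag = [3] → torsion [3]

Answer: M ≅ ℤ^2 ⊕ ℤ/3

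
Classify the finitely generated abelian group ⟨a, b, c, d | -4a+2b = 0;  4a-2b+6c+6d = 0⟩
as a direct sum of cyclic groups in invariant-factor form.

Answer: M ≅ ℤ^2 ⊕ ℤ/2 ⊕ ℤ/6

Derivation:
rank_ℚ(R)=2; free=4−2=2
SNF(R) diag = [2, 6] → torsion [2, 6]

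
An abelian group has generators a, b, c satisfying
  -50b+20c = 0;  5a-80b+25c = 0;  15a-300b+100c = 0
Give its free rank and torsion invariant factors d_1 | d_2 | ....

Answer: M ≅ ℤ/5 ⊕ ℤ/5 ⊕ ℤ/10

Derivation:
rank_ℚ(R)=3; free=3−3=0
SNF(R) diag = [5, 5, 10] → torsion [5, 5, 10]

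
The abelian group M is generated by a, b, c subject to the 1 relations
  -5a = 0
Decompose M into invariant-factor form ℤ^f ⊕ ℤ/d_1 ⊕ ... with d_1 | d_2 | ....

rank_ℚ(R)=1; free=3−1=2
SNF(R) diag = [5] → torsion [5]

Answer: M ≅ ℤ^2 ⊕ ℤ/5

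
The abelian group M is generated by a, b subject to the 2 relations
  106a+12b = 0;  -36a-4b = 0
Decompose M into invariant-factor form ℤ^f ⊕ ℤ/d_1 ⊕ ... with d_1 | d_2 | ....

Answer: M ≅ ℤ/2 ⊕ ℤ/4

Derivation:
rank_ℚ(R)=2; free=2−2=0
SNF(R) diag = [2, 4] → torsion [2, 4]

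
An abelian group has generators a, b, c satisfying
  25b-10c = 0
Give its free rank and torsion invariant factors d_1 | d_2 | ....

Answer: M ≅ ℤ^2 ⊕ ℤ/5

Derivation:
rank_ℚ(R)=1; free=3−1=2
SNF(R) diag = [5] → torsion [5]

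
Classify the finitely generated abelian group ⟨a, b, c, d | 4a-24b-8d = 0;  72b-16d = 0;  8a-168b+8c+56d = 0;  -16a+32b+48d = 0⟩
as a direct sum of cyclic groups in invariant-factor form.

rank_ℚ(R)=4; free=4−4=0
SNF(R) diag = [4, 8, 8, 16] → torsion [4, 8, 8, 16]

Answer: M ≅ ℤ/4 ⊕ ℤ/8 ⊕ ℤ/8 ⊕ ℤ/16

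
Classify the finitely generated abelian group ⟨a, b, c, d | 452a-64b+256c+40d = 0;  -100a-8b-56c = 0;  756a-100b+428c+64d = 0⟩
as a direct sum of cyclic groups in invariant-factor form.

rank_ℚ(R)=3; free=4−3=1
SNF(R) diag = [4, 4, 8] → torsion [4, 4, 8]

Answer: M ≅ ℤ^1 ⊕ ℤ/4 ⊕ ℤ/4 ⊕ ℤ/8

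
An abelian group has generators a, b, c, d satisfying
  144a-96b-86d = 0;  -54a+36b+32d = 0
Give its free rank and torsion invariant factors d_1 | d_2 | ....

rank_ℚ(R)=2; free=4−2=2
SNF(R) diag = [2, 6] → torsion [2, 6]

Answer: M ≅ ℤ^2 ⊕ ℤ/2 ⊕ ℤ/6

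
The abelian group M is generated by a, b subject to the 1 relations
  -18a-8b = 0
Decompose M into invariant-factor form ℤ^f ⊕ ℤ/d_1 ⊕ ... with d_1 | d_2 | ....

Answer: M ≅ ℤ^1 ⊕ ℤ/2

Derivation:
rank_ℚ(R)=1; free=2−1=1
SNF(R) diag = [2] → torsion [2]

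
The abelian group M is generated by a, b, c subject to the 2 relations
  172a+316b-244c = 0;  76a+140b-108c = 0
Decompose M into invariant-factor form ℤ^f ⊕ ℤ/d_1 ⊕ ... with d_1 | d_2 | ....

rank_ℚ(R)=2; free=3−2=1
SNF(R) diag = [4, 8] → torsion [4, 8]

Answer: M ≅ ℤ^1 ⊕ ℤ/4 ⊕ ℤ/8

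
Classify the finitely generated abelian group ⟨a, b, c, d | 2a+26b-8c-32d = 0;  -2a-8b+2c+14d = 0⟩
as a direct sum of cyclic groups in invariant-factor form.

Answer: M ≅ ℤ^2 ⊕ ℤ/2 ⊕ ℤ/6

Derivation:
rank_ℚ(R)=2; free=4−2=2
SNF(R) diag = [2, 6] → torsion [2, 6]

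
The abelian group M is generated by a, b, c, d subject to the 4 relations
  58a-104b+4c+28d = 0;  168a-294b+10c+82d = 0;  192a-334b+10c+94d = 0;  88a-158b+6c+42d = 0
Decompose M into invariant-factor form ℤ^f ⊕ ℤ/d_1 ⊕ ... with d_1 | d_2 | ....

Answer: M ≅ ℤ/2 ⊕ ℤ/2 ⊕ ℤ/4 ⊕ ℤ/12

Derivation:
rank_ℚ(R)=4; free=4−4=0
SNF(R) diag = [2, 2, 4, 12] → torsion [2, 2, 4, 12]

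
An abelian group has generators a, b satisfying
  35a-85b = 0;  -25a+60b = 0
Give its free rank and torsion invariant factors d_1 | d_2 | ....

Answer: M ≅ ℤ/5 ⊕ ℤ/5

Derivation:
rank_ℚ(R)=2; free=2−2=0
SNF(R) diag = [5, 5] → torsion [5, 5]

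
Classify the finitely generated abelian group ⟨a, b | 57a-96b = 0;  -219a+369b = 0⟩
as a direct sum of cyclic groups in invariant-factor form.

Answer: M ≅ ℤ/3 ⊕ ℤ/3

Derivation:
rank_ℚ(R)=2; free=2−2=0
SNF(R) diag = [3, 3] → torsion [3, 3]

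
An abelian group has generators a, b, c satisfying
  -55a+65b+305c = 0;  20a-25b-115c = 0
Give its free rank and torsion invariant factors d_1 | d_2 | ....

rank_ℚ(R)=2; free=3−2=1
SNF(R) diag = [5, 15] → torsion [5, 15]

Answer: M ≅ ℤ^1 ⊕ ℤ/5 ⊕ ℤ/15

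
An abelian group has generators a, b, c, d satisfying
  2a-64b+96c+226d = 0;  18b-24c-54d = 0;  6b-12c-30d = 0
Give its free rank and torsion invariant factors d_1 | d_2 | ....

rank_ℚ(R)=3; free=4−3=1
SNF(R) diag = [2, 6, 12] → torsion [2, 6, 12]

Answer: M ≅ ℤ^1 ⊕ ℤ/2 ⊕ ℤ/6 ⊕ ℤ/12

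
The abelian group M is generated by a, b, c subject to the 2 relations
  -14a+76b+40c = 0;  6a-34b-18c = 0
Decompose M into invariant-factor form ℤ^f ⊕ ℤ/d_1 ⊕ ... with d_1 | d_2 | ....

rank_ℚ(R)=2; free=3−2=1
SNF(R) diag = [2, 2] → torsion [2, 2]

Answer: M ≅ ℤ^1 ⊕ ℤ/2 ⊕ ℤ/2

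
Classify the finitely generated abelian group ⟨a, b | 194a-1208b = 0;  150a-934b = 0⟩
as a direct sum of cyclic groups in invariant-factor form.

Answer: M ≅ ℤ/2 ⊕ ℤ/2

Derivation:
rank_ℚ(R)=2; free=2−2=0
SNF(R) diag = [2, 2] → torsion [2, 2]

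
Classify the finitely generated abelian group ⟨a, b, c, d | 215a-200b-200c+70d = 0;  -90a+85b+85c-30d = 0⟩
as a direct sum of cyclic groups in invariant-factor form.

Answer: M ≅ ℤ^2 ⊕ ℤ/5 ⊕ ℤ/5

Derivation:
rank_ℚ(R)=2; free=4−2=2
SNF(R) diag = [5, 5] → torsion [5, 5]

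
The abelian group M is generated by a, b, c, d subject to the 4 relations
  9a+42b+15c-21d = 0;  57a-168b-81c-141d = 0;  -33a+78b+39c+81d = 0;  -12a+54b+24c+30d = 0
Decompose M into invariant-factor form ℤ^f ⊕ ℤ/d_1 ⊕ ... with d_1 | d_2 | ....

Answer: M ≅ ℤ/3 ⊕ ℤ/6 ⊕ ℤ/6 ⊕ ℤ/6

Derivation:
rank_ℚ(R)=4; free=4−4=0
SNF(R) diag = [3, 6, 6, 6] → torsion [3, 6, 6, 6]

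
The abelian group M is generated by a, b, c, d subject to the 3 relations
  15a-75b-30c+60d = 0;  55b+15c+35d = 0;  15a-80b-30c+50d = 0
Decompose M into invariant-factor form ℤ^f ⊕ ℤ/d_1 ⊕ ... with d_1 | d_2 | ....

rank_ℚ(R)=3; free=4−3=1
SNF(R) diag = [5, 15, 15] → torsion [5, 15, 15]

Answer: M ≅ ℤ^1 ⊕ ℤ/5 ⊕ ℤ/15 ⊕ ℤ/15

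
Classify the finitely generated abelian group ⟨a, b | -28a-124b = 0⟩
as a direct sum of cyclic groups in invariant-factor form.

rank_ℚ(R)=1; free=2−1=1
SNF(R) diag = [4] → torsion [4]

Answer: M ≅ ℤ^1 ⊕ ℤ/4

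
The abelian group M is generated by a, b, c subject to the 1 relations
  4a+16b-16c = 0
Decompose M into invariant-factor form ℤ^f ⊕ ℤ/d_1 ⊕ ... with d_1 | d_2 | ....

rank_ℚ(R)=1; free=3−1=2
SNF(R) diag = [4] → torsion [4]

Answer: M ≅ ℤ^2 ⊕ ℤ/4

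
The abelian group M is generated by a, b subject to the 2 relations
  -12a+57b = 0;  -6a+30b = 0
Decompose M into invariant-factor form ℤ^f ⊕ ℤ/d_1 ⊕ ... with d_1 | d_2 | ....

rank_ℚ(R)=2; free=2−2=0
SNF(R) diag = [3, 6] → torsion [3, 6]

Answer: M ≅ ℤ/3 ⊕ ℤ/6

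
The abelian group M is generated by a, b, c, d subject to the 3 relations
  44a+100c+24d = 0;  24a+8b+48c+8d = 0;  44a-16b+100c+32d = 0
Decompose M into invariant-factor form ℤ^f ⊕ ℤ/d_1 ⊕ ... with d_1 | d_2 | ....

rank_ℚ(R)=3; free=4−3=1
SNF(R) diag = [4, 8, 24] → torsion [4, 8, 24]

Answer: M ≅ ℤ^1 ⊕ ℤ/4 ⊕ ℤ/8 ⊕ ℤ/24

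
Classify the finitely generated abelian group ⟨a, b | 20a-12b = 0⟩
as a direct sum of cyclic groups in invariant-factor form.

rank_ℚ(R)=1; free=2−1=1
SNF(R) diag = [4] → torsion [4]

Answer: M ≅ ℤ^1 ⊕ ℤ/4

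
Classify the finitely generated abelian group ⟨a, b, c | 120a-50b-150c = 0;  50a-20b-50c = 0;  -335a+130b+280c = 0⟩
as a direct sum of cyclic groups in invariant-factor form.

rank_ℚ(R)=3; free=3−3=0
SNF(R) diag = [5, 10, 10] → torsion [5, 10, 10]

Answer: M ≅ ℤ/5 ⊕ ℤ/10 ⊕ ℤ/10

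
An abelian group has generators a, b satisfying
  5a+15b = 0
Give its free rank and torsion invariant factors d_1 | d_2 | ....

Answer: M ≅ ℤ^1 ⊕ ℤ/5

Derivation:
rank_ℚ(R)=1; free=2−1=1
SNF(R) diag = [5] → torsion [5]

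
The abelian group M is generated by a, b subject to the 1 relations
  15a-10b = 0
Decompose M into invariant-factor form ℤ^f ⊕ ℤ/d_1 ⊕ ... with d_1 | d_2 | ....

Answer: M ≅ ℤ^1 ⊕ ℤ/5

Derivation:
rank_ℚ(R)=1; free=2−1=1
SNF(R) diag = [5] → torsion [5]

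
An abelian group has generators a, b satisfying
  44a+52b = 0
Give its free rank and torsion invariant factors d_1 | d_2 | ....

Answer: M ≅ ℤ^1 ⊕ ℤ/4

Derivation:
rank_ℚ(R)=1; free=2−1=1
SNF(R) diag = [4] → torsion [4]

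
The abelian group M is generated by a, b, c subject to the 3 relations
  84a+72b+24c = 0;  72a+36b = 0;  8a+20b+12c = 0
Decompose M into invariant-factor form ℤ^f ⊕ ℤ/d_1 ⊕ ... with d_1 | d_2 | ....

Answer: M ≅ ℤ/4 ⊕ ℤ/12 ⊕ ℤ/36

Derivation:
rank_ℚ(R)=3; free=3−3=0
SNF(R) diag = [4, 12, 36] → torsion [4, 12, 36]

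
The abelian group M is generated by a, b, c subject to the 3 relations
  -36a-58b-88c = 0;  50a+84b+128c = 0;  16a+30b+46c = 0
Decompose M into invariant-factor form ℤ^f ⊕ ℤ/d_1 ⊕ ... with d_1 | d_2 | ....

rank_ℚ(R)=3; free=3−3=0
SNF(R) diag = [2, 2, 6] → torsion [2, 2, 6]

Answer: M ≅ ℤ/2 ⊕ ℤ/2 ⊕ ℤ/6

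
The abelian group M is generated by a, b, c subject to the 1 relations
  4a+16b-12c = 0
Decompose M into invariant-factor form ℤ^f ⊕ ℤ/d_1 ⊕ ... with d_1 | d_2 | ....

rank_ℚ(R)=1; free=3−1=2
SNF(R) diag = [4] → torsion [4]

Answer: M ≅ ℤ^2 ⊕ ℤ/4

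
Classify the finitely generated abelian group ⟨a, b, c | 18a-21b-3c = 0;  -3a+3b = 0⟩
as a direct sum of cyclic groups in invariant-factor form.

Answer: M ≅ ℤ^1 ⊕ ℤ/3 ⊕ ℤ/3

Derivation:
rank_ℚ(R)=2; free=3−2=1
SNF(R) diag = [3, 3] → torsion [3, 3]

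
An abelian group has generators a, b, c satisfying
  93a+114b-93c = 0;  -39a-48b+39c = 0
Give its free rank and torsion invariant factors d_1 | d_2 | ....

Answer: M ≅ ℤ^1 ⊕ ℤ/3 ⊕ ℤ/6

Derivation:
rank_ℚ(R)=2; free=3−2=1
SNF(R) diag = [3, 6] → torsion [3, 6]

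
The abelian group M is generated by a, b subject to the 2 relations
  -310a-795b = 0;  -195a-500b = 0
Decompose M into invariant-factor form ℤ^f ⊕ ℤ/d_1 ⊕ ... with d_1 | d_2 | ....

Answer: M ≅ ℤ/5 ⊕ ℤ/5

Derivation:
rank_ℚ(R)=2; free=2−2=0
SNF(R) diag = [5, 5] → torsion [5, 5]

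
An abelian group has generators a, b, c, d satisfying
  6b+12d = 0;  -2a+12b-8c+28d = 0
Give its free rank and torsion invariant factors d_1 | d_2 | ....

Answer: M ≅ ℤ^2 ⊕ ℤ/2 ⊕ ℤ/6

Derivation:
rank_ℚ(R)=2; free=4−2=2
SNF(R) diag = [2, 6] → torsion [2, 6]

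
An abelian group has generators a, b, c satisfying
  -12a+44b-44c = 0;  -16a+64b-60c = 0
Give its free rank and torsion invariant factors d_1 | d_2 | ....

Answer: M ≅ ℤ^1 ⊕ ℤ/4 ⊕ ℤ/4

Derivation:
rank_ℚ(R)=2; free=3−2=1
SNF(R) diag = [4, 4] → torsion [4, 4]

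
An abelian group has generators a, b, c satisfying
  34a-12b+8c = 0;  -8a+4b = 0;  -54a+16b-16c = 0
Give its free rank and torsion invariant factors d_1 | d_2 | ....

Answer: M ≅ ℤ/2 ⊕ ℤ/4 ⊕ ℤ/8

Derivation:
rank_ℚ(R)=3; free=3−3=0
SNF(R) diag = [2, 4, 8] → torsion [2, 4, 8]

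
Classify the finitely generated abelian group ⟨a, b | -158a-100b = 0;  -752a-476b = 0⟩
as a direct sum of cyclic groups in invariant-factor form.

Answer: M ≅ ℤ/2 ⊕ ℤ/4

Derivation:
rank_ℚ(R)=2; free=2−2=0
SNF(R) diag = [2, 4] → torsion [2, 4]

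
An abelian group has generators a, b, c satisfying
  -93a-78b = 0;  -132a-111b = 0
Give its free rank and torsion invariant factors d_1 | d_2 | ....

Answer: M ≅ ℤ^1 ⊕ ℤ/3 ⊕ ℤ/9

Derivation:
rank_ℚ(R)=2; free=3−2=1
SNF(R) diag = [3, 9] → torsion [3, 9]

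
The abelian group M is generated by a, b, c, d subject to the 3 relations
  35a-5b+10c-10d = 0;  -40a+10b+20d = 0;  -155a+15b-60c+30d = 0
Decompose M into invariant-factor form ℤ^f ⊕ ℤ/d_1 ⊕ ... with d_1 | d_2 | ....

rank_ℚ(R)=3; free=4−3=1
SNF(R) diag = [5, 10, 10] → torsion [5, 10, 10]

Answer: M ≅ ℤ^1 ⊕ ℤ/5 ⊕ ℤ/10 ⊕ ℤ/10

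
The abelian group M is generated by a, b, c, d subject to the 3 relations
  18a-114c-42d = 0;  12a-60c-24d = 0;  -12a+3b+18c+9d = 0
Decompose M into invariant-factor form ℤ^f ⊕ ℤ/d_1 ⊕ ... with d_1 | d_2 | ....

Answer: M ≅ ℤ^1 ⊕ ℤ/3 ⊕ ℤ/6 ⊕ ℤ/12

Derivation:
rank_ℚ(R)=3; free=4−3=1
SNF(R) diag = [3, 6, 12] → torsion [3, 6, 12]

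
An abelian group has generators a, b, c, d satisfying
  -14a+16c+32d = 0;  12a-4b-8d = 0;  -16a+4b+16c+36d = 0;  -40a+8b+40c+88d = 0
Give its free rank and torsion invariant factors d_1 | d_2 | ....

Answer: M ≅ ℤ/2 ⊕ ℤ/4 ⊕ ℤ/4 ⊕ ℤ/8

Derivation:
rank_ℚ(R)=4; free=4−4=0
SNF(R) diag = [2, 4, 4, 8] → torsion [2, 4, 4, 8]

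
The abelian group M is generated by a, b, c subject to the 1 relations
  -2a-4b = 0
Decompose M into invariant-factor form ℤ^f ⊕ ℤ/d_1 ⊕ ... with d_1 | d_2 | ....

rank_ℚ(R)=1; free=3−1=2
SNF(R) diag = [2] → torsion [2]

Answer: M ≅ ℤ^2 ⊕ ℤ/2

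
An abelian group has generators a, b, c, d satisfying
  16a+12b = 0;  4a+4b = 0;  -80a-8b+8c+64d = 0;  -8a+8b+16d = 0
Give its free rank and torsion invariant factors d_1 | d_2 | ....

Answer: M ≅ ℤ/4 ⊕ ℤ/4 ⊕ ℤ/8 ⊕ ℤ/16

Derivation:
rank_ℚ(R)=4; free=4−4=0
SNF(R) diag = [4, 4, 8, 16] → torsion [4, 4, 8, 16]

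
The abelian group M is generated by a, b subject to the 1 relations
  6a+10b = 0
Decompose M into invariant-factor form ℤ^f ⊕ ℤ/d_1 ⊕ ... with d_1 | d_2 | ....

rank_ℚ(R)=1; free=2−1=1
SNF(R) diag = [2] → torsion [2]

Answer: M ≅ ℤ^1 ⊕ ℤ/2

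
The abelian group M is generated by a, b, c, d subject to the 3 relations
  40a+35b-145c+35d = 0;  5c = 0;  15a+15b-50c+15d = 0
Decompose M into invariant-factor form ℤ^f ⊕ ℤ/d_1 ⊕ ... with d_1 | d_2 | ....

Answer: M ≅ ℤ^1 ⊕ ℤ/5 ⊕ ℤ/5 ⊕ ℤ/15

Derivation:
rank_ℚ(R)=3; free=4−3=1
SNF(R) diag = [5, 5, 15] → torsion [5, 5, 15]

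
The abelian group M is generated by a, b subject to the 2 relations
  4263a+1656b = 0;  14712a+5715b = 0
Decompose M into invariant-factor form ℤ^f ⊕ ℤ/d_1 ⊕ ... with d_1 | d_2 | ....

rank_ℚ(R)=2; free=2−2=0
SNF(R) diag = [3, 9] → torsion [3, 9]

Answer: M ≅ ℤ/3 ⊕ ℤ/9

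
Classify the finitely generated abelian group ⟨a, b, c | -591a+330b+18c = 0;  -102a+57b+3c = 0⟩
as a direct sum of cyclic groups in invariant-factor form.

Answer: M ≅ ℤ^1 ⊕ ℤ/3 ⊕ ℤ/3

Derivation:
rank_ℚ(R)=2; free=3−2=1
SNF(R) diag = [3, 3] → torsion [3, 3]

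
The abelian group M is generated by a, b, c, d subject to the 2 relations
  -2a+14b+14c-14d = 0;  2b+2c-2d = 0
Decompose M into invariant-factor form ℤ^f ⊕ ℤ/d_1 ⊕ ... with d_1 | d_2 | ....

rank_ℚ(R)=2; free=4−2=2
SNF(R) diag = [2, 2] → torsion [2, 2]

Answer: M ≅ ℤ^2 ⊕ ℤ/2 ⊕ ℤ/2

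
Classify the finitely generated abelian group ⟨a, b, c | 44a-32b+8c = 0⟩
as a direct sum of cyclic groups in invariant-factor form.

Answer: M ≅ ℤ^2 ⊕ ℤ/4

Derivation:
rank_ℚ(R)=1; free=3−1=2
SNF(R) diag = [4] → torsion [4]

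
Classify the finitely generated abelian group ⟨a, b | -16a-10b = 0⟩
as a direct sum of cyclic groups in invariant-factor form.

rank_ℚ(R)=1; free=2−1=1
SNF(R) diag = [2] → torsion [2]

Answer: M ≅ ℤ^1 ⊕ ℤ/2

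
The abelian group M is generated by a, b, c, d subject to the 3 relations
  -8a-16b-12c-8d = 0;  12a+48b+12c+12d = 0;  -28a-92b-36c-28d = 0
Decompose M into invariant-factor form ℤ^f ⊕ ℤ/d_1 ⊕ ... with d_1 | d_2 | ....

rank_ℚ(R)=3; free=4−3=1
SNF(R) diag = [4, 12, 12] → torsion [4, 12, 12]

Answer: M ≅ ℤ^1 ⊕ ℤ/4 ⊕ ℤ/12 ⊕ ℤ/12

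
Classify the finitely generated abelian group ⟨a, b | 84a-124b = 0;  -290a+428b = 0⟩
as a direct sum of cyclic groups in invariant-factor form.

Answer: M ≅ ℤ/2 ⊕ ℤ/4

Derivation:
rank_ℚ(R)=2; free=2−2=0
SNF(R) diag = [2, 4] → torsion [2, 4]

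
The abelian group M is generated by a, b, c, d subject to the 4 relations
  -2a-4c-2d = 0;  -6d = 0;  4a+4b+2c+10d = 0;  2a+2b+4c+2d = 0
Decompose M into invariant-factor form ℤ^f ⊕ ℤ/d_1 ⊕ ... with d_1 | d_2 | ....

Answer: M ≅ ℤ/2 ⊕ ℤ/2 ⊕ ℤ/6 ⊕ ℤ/6

Derivation:
rank_ℚ(R)=4; free=4−4=0
SNF(R) diag = [2, 2, 6, 6] → torsion [2, 2, 6, 6]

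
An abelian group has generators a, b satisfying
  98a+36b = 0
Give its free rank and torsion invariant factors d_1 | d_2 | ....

rank_ℚ(R)=1; free=2−1=1
SNF(R) diag = [2] → torsion [2]

Answer: M ≅ ℤ^1 ⊕ ℤ/2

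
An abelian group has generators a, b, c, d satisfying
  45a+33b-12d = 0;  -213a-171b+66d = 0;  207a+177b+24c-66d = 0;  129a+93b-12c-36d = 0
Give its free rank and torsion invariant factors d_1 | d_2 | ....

Answer: M ≅ ℤ/3 ⊕ ℤ/6 ⊕ ℤ/12 ⊕ ℤ/12

Derivation:
rank_ℚ(R)=4; free=4−4=0
SNF(R) diag = [3, 6, 12, 12] → torsion [3, 6, 12, 12]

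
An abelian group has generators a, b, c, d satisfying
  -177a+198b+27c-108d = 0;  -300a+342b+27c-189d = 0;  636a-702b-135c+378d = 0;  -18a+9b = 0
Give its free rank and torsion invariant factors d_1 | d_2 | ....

Answer: M ≅ ℤ/3 ⊕ ℤ/9 ⊕ ℤ/27 ⊕ ℤ/81

Derivation:
rank_ℚ(R)=4; free=4−4=0
SNF(R) diag = [3, 9, 27, 81] → torsion [3, 9, 27, 81]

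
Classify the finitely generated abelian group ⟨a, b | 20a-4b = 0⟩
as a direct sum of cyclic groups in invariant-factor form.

rank_ℚ(R)=1; free=2−1=1
SNF(R) diag = [4] → torsion [4]

Answer: M ≅ ℤ^1 ⊕ ℤ/4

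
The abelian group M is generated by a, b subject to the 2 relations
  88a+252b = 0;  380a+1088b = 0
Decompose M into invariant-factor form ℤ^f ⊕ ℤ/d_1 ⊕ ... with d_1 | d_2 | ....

rank_ℚ(R)=2; free=2−2=0
SNF(R) diag = [4, 4] → torsion [4, 4]

Answer: M ≅ ℤ/4 ⊕ ℤ/4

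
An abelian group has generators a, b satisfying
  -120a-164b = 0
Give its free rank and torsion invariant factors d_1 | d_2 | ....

rank_ℚ(R)=1; free=2−1=1
SNF(R) diag = [4] → torsion [4]

Answer: M ≅ ℤ^1 ⊕ ℤ/4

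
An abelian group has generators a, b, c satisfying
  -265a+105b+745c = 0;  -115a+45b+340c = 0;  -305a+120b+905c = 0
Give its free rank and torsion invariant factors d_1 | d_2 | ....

Answer: M ≅ ℤ/5 ⊕ ℤ/15 ⊕ ℤ/45

Derivation:
rank_ℚ(R)=3; free=3−3=0
SNF(R) diag = [5, 15, 45] → torsion [5, 15, 45]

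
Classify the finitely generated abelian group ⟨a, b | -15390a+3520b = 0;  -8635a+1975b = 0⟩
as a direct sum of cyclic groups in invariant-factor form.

Answer: M ≅ ℤ/5 ⊕ ℤ/10

Derivation:
rank_ℚ(R)=2; free=2−2=0
SNF(R) diag = [5, 10] → torsion [5, 10]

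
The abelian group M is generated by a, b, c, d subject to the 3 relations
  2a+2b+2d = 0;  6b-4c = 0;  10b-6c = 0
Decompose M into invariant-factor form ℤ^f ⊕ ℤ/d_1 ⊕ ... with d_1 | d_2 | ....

Answer: M ≅ ℤ^1 ⊕ ℤ/2 ⊕ ℤ/2 ⊕ ℤ/2

Derivation:
rank_ℚ(R)=3; free=4−3=1
SNF(R) diag = [2, 2, 2] → torsion [2, 2, 2]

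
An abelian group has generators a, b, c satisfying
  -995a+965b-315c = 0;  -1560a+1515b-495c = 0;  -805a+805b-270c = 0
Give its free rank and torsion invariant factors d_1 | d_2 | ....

rank_ℚ(R)=3; free=3−3=0
SNF(R) diag = [5, 15, 45] → torsion [5, 15, 45]

Answer: M ≅ ℤ/5 ⊕ ℤ/15 ⊕ ℤ/45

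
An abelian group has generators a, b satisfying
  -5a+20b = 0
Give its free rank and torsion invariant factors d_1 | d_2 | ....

rank_ℚ(R)=1; free=2−1=1
SNF(R) diag = [5] → torsion [5]

Answer: M ≅ ℤ^1 ⊕ ℤ/5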